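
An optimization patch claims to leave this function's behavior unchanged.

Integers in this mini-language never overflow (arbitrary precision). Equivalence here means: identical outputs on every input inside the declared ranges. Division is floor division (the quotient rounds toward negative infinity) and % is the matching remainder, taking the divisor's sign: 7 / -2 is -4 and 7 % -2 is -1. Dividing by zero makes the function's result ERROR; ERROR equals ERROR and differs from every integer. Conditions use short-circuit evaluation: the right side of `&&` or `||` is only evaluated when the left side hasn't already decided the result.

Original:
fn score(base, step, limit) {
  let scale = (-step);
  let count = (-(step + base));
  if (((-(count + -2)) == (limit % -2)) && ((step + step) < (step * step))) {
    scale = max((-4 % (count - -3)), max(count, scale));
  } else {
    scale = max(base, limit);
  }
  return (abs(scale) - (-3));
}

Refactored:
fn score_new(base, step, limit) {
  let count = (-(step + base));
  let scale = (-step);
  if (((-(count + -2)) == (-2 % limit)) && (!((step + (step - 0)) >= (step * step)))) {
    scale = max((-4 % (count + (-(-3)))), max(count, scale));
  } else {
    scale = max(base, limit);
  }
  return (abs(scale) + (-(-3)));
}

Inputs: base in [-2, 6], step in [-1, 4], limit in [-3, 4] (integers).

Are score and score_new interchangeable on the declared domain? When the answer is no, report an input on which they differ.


Take base=-2, step=-1, limit=-3.
score: scale becomes 1; next count becomes 3; next (((-(count + -2)) == (limit % -2)) && ((step + step) < (step * step))) evaluates to true; next scale becomes 3; next final value 6
score_new: count becomes 3; next scale becomes 1; next (((-(count + -2)) == (-2 % limit)) && (!((step + (step - 0)) >= (step * step)))) evaluates to false; next scale becomes -2; next final value 5
6 != 5, so the rewrite changes behavior.
verdict: not equivalent; witness: base=-2, step=-1, limit=-3


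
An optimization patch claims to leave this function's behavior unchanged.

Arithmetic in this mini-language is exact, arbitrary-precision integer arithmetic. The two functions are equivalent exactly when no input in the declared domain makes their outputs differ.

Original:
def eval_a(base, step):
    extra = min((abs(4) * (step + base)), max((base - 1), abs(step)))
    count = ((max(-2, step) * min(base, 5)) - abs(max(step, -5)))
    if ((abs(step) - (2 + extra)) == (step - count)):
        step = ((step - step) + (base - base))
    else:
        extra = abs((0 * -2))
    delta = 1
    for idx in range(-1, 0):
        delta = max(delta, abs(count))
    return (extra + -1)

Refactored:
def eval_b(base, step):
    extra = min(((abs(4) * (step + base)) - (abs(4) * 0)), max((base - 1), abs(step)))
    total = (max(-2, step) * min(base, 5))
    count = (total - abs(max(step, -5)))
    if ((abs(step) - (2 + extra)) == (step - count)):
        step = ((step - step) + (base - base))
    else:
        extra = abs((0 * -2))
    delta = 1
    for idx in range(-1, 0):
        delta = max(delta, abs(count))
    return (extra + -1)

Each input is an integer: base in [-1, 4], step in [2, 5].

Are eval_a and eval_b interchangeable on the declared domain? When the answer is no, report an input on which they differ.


Equivalent — the differences include local variable names differ; statement counts differ; arithmetic usage differs; min/max/abs usage differs; constant usage differs, yet no declared input distinguishes the two.
Spot check at base=-1, step=4 — eval_a: extra=4, then count=-8, then ((abs(step) - (2 + extra)) == (step - count)) is false, then extra=0, then delta=1, then (idx=-1), then delta=8, then returns -1. eval_b: extra=4, then total=-4, then count=-8, then ((abs(step) - (2 + extra)) == (step - count)) is false, then extra=0, then delta=1, then (idx=-1), then delta=8, then returns -1. Both give -1.
Sweeping the whole domain (24 inputs) finds no disagreement.
verdict: equivalent


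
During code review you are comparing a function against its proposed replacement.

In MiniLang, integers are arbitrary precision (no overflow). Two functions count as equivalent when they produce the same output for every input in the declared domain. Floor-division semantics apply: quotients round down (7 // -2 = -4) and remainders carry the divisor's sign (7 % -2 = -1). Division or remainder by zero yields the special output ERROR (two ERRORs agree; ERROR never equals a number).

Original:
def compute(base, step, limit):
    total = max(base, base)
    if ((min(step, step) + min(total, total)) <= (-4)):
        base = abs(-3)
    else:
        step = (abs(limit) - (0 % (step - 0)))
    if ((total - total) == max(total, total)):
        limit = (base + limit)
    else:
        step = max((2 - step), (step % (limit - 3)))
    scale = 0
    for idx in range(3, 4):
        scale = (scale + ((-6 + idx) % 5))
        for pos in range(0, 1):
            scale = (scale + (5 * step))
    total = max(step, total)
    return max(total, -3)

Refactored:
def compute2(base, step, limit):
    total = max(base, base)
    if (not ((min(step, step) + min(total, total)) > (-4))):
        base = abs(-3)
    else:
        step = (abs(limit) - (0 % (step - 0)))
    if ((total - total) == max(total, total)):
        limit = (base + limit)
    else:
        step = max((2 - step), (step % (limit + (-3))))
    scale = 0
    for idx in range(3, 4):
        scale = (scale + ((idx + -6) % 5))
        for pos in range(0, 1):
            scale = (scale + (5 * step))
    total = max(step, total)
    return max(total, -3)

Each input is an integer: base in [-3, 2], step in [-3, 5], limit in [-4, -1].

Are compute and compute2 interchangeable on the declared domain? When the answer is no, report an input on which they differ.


Reading the diff, among the changes: comparison usage differs; also boolean connective usage differs; also arithmetic usage differs.
As a probe, take base=0, step=3, limit=-1: compute runs total becomes 0; next ((min(step, step) + min(total, total)) <= (-4)) evaluates to false; next step becomes 1; next ((total - total) == max(total, total)) evaluates to true; next limit becomes -1; next scale becomes 0; next at idx=3:; next scale becomes 2; next at pos=0:; next scale becomes 7; next total becomes 1; next final value 1; compute2 runs total becomes 0; next (not ((min(step, step) + min(total, total)) > (-4))) evaluates to false; next step becomes 1; next ((total - total) == max(total, total)) evaluates to true; next limit becomes -1; next scale becomes 0; next at idx=3:; next scale becomes 2; next at pos=0:; next scale becomes 7; next total becomes 1; next final value 1; both end at 1.
An exhaustive pass over the 216 declared inputs shows identical outputs.
verdict: equivalent


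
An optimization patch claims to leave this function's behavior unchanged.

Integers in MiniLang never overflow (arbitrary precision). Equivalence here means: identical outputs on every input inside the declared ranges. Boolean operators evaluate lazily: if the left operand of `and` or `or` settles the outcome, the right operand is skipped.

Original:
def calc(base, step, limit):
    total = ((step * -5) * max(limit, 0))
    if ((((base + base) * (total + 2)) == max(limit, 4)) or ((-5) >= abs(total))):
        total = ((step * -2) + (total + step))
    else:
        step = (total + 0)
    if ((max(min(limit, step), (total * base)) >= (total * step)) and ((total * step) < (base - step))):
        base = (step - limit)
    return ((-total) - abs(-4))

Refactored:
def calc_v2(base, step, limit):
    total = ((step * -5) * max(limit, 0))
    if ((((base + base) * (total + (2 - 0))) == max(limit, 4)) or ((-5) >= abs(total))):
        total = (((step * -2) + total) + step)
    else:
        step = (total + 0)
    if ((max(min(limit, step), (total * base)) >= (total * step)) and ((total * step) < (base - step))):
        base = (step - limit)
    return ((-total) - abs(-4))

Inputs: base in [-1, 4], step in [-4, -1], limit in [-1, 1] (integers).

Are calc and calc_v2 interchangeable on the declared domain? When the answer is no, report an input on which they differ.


Equivalent — the differences include constant usage differs, arithmetic usage differs, yet no declared input distinguishes the two.
As a probe, take base=4, step=-2, limit=-1: calc runs total=0, then ((((base + base) * (total + 2)) == max(limit, 4)) or ((-5) >= abs(total))) is false, then step=0, then ((max(min(limit, step), (total * base)) >= (total * step)) and ((total * step) < (base - step))) is true, then base=1, then returns -4; calc_v2 runs total=0, then ((((base + base) * (total + (2 - 0))) == max(limit, 4)) or ((-5) >= abs(total))) is false, then step=0, then ((max(min(limit, step), (total * base)) >= (total * step)) and ((total * step) < (base - step))) is true, then base=1, then returns -4; both end at -4.
Across all 72 domain points the two functions coincide.
verdict: equivalent


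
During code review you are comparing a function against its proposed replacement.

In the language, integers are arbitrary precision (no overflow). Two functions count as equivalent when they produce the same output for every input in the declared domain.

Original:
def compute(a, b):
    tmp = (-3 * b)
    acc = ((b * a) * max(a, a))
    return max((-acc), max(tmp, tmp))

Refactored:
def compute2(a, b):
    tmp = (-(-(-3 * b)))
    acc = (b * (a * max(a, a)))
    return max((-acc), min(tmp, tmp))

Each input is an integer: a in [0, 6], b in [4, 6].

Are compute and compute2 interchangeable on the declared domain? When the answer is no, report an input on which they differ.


The suspicious edit (`max(tmp, tmp)` became `min(tmp, tmp)`) never changes the result for any input inside the declared domain.
One worked example (a=6, b=5) — compute: tmp = -15; acc = 180; return -15; compute2: tmp = -15; acc = 180; return -15; agreement on -15.
Sweeping the whole domain (21 inputs) finds no disagreement.
verdict: equivalent


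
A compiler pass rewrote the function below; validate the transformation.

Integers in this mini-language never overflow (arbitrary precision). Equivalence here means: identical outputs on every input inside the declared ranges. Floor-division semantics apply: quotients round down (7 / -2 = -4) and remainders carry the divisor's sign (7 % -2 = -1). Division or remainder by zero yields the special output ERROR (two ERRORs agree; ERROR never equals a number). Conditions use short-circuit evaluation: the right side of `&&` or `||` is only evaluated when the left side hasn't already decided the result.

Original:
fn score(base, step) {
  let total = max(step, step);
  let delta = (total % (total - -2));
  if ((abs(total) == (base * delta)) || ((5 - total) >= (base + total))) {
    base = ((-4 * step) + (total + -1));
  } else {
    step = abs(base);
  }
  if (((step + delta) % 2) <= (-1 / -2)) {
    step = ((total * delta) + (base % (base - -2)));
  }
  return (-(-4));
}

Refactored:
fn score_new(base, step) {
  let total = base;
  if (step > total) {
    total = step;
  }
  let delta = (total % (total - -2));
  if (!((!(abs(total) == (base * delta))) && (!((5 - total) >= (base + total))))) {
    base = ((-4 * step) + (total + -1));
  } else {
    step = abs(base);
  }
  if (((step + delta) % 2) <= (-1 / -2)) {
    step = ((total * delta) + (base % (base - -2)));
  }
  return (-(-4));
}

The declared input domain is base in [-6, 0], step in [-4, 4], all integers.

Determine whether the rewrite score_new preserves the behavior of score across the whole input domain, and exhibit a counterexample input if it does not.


base=-2, step=-4 yields 4 from score but ERROR from score_new.
verdict: not equivalent; witness: base=-2, step=-4


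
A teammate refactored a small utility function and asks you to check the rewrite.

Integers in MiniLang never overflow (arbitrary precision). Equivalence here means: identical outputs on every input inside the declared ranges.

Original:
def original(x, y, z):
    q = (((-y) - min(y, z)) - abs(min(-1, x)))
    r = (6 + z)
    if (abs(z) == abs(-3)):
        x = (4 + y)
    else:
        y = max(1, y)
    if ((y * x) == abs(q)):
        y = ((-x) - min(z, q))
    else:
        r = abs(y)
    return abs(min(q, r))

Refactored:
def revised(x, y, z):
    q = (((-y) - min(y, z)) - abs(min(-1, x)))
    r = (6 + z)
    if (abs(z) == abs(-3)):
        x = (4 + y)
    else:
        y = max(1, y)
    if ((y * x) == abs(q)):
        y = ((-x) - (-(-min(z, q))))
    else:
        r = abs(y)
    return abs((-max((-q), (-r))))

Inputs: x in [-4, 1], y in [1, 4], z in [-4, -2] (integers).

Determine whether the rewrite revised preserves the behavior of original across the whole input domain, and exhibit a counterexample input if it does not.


Although min/max/abs usage differs, 72/72 inputs agree.
verdict: equivalent


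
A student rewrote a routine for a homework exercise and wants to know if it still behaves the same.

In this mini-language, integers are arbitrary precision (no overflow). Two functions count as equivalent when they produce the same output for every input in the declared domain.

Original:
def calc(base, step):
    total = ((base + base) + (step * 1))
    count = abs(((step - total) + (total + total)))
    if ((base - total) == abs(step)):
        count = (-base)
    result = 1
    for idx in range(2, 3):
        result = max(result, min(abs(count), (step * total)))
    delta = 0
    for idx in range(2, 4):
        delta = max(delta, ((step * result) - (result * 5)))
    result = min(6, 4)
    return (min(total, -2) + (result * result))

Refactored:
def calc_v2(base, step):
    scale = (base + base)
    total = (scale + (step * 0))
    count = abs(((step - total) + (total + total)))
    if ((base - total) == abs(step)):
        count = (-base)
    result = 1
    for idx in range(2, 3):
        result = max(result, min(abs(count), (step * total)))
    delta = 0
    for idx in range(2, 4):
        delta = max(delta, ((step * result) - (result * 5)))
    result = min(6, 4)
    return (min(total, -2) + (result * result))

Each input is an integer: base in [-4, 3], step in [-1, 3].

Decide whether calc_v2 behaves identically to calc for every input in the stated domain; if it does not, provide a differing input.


There is a counterexample at base=-4, step=-1: 7 on one side, 8 on the other.
calc: total=-9, then count=10, then ((base - total) == abs(step)) is false, then result=1, then (idx=2), then result=9, then delta=0, then (idx=2), then delta=0, then (idx=3), then delta=0, then result=4, then returns 7
calc_v2: scale=-8, then total=-8, then count=9, then ((base - total) == abs(step)) is false, then result=1, then (idx=2), then result=8, then delta=0, then (idx=2), then delta=0, then (idx=3), then delta=0, then result=4, then returns 8
verdict: not equivalent; witness: base=-4, step=-1


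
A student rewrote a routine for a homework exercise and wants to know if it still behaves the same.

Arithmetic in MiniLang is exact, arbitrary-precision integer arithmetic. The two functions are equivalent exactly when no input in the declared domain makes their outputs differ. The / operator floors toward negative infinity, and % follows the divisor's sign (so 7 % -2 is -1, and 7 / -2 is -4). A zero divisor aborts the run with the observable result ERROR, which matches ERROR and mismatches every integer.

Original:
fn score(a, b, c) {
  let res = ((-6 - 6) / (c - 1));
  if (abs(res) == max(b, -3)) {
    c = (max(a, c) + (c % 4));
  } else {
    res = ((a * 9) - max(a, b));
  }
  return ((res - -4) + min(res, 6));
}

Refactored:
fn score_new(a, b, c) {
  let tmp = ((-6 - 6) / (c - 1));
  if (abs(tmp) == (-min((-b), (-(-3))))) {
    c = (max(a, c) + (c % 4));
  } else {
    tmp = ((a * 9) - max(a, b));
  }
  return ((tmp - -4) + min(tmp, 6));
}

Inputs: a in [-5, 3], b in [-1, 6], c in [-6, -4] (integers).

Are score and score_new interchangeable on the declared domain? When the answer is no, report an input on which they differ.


Behavior is preserved: although min/max/abs usage differs; also local variable names differ, the outputs never diverge.
As a probe, take a=2, b=6, c=-5: score runs res becomes 2; next (abs(res) == max(b, -3)) evaluates to false; next res becomes 12; next final value 22; score_new runs tmp becomes 2; next (abs(tmp) == (-min((-b), (-(-3))))) evaluates to false; next tmp becomes 12; next final value 22; both end at 22.
Checked all 216 inputs in the declared domain: the outputs agree on every one.
verdict: equivalent


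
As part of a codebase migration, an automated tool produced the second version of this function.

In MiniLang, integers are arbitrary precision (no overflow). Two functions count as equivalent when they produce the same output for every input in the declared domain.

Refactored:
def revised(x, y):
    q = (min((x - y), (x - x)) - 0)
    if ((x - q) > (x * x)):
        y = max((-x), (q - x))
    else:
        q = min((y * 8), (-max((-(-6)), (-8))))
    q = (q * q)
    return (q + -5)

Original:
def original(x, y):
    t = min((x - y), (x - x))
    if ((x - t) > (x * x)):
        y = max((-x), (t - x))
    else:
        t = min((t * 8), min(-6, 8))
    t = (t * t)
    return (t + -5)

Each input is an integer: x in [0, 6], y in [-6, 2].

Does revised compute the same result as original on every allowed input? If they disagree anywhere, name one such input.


Not equivalent: x=0, y=-6 separates them (31 vs 2299).
original: t := 0 | ((x - t) > (x * x)): false | t := -6 | t := 36 | result 31
revised: q := 0 | ((x - q) > (x * x)): false | q := -48 | q := 2304 | result 2299
verdict: not equivalent; witness: x=0, y=-6


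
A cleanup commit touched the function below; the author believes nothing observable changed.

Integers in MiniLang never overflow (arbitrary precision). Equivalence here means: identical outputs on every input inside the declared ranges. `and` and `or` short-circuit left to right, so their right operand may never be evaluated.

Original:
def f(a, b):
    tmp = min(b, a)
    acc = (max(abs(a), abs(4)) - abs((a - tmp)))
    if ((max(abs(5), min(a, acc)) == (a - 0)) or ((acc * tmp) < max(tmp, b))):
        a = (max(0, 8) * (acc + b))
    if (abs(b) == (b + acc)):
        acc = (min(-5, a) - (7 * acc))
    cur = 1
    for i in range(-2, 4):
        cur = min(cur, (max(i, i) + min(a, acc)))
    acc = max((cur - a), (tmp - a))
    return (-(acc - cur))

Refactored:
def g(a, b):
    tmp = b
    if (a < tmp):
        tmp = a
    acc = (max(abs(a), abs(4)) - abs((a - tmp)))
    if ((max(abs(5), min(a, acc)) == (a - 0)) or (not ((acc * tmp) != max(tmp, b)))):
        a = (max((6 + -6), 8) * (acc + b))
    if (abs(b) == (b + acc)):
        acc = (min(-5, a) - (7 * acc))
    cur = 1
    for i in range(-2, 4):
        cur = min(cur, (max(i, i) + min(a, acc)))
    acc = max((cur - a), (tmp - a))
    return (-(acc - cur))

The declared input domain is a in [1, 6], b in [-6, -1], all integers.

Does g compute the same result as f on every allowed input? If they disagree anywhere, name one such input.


On input a=1, b=-2, f returns 1 while g returns -16.
verdict: not equivalent; witness: a=1, b=-2


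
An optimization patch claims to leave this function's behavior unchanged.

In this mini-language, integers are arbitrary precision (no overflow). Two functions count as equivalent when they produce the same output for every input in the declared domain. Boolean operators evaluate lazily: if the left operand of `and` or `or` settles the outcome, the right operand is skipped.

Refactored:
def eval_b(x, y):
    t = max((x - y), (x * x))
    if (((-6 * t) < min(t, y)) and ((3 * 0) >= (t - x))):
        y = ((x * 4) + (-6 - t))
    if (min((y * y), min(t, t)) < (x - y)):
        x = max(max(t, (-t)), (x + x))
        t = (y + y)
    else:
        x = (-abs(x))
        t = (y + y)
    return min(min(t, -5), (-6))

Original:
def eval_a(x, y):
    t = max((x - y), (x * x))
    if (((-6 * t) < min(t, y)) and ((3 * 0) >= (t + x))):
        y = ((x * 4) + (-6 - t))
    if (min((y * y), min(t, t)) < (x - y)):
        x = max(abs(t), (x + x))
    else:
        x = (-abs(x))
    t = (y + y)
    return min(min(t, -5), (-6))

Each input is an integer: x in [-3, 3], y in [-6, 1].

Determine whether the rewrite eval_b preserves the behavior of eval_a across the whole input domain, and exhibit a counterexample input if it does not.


These are not equivalent — on x=-1, y=-2 the outputs split (-22 vs -6).
eval_a: t := 1 | (((-6 * t) < min(t, y)) and ((3 * 0) >= (t + x))): true | y := -11 | (min((y * y), min(t, t)) < (x - y)): true | x := 1 | t := -22 | result -22
eval_b: t := 1 | (((-6 * t) < min(t, y)) and ((3 * 0) >= (t - x))): false | (min((y * y), min(t, t)) < (x - y)): false | x := -1 | t := -4 | result -6
verdict: not equivalent; witness: x=-1, y=-2


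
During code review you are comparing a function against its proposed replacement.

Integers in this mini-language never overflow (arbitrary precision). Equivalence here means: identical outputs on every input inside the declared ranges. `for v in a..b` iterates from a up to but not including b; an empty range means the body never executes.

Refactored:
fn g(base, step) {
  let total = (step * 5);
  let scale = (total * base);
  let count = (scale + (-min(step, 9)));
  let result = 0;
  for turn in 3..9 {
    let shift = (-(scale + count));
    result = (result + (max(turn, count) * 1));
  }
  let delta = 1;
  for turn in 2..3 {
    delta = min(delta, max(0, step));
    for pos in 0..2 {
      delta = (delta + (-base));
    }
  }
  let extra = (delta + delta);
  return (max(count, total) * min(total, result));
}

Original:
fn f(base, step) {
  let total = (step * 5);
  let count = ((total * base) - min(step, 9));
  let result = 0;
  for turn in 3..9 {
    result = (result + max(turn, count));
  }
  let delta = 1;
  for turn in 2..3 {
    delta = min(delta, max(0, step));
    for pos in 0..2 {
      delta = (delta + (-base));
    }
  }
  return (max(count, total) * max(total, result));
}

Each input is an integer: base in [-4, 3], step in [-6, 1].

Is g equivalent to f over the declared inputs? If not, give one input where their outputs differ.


These are not equivalent — on base=-4, step=-6 the outputs split (95256 vs -3780).
f: total := -30 | count := 126 | result := 0 | iter turn=3: | result := 126 | iter turn=4: | result := 252 | iter turn=5: | result := 378 | iter turn=6: | result := 504 | iter turn=7: | result := 630 | iter turn=8: | result := 756 | delta := 1 | iter turn=2: | delta := 0 | iter pos=0: | delta := 4 | iter pos=1: | delta := 8 | result 95256
g: total := -30 | scale := 120 | count := 126 | result := 0 | iter turn=3: | shift := -246 | result := 126 | iter turn=4: | shift := -246 | result := 252 | iter turn=5: | shift := -246 | result := 378 | iter turn=6: | shift := -246 | result := 504 | iter turn=7: | shift := -246 | result := 630 | iter turn=8: | shift := -246 | result := 756 | delta := 1 | iter turn=2: | delta := 0 | iter pos=0: | delta := 4 | iter pos=1: | delta := 8 | extra := 16 | result -3780
verdict: not equivalent; witness: base=-4, step=-6


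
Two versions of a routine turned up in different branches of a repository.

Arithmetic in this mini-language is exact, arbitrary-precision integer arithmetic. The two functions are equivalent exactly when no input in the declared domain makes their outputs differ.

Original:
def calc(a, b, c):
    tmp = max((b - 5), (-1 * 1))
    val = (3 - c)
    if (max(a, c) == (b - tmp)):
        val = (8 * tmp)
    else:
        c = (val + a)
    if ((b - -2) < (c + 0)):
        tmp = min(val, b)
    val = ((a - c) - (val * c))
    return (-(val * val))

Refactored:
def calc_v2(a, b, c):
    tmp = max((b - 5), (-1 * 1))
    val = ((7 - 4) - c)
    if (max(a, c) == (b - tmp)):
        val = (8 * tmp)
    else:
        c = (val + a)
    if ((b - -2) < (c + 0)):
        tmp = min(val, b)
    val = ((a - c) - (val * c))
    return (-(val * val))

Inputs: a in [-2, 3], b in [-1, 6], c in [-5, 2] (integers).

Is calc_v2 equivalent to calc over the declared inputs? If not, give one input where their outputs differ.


Equivalent — the differences include constant usage differs; also arithmetic usage differs, yet no declared input distinguishes the two.
Spot check at a=3, b=2, c=-5 — calc: tmp := -1 | val := 8 | (max(a, c) == (b - tmp)): true | val := -8 | ((b - -2) < (c + 0)): false | val := -32 | result -1024. calc_v2: tmp := -1 | val := 8 | (max(a, c) == (b - tmp)): true | val := -8 | ((b - -2) < (c + 0)): false | val := -32 | result -1024. Both give -1024.
Every one of the 384 inputs gives matching results.
verdict: equivalent


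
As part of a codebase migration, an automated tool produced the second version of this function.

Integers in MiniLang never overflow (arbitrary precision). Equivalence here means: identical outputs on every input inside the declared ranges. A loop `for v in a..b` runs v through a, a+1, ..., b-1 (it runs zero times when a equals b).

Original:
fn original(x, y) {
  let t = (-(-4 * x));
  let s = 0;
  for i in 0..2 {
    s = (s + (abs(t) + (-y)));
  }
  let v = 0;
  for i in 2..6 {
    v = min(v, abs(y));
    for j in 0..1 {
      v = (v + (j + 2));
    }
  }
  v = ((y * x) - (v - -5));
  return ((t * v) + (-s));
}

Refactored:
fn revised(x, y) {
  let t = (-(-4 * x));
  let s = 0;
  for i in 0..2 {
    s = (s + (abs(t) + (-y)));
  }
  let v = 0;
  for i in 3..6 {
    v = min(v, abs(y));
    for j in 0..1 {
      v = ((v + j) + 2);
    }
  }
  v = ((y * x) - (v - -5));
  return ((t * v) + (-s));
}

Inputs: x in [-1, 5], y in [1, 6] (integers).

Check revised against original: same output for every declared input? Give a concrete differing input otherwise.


Not equivalent: x=-1, y=5 separates them (70 vs 66).
original: t = -4; s = 0; [i=0]; s = -1; [i=1]; s = -2; v = 0; [i=2]; v = 0; [j=0]; v = 2; [i=3]; v = 2; [j=0]; v = 4; [i=4]; v = 4; [j=0]; v = 6; [i=5]; v = 5; [j=0]; v = 7; v = -17; return 70
revised: t = -4; s = 0; [i=0]; s = -1; [i=1]; s = -2; v = 0; [i=3]; v = 0; [j=0]; v = 2; [i=4]; v = 2; [j=0]; v = 4; [i=5]; v = 4; [j=0]; v = 6; v = -16; return 66
verdict: not equivalent; witness: x=-1, y=5


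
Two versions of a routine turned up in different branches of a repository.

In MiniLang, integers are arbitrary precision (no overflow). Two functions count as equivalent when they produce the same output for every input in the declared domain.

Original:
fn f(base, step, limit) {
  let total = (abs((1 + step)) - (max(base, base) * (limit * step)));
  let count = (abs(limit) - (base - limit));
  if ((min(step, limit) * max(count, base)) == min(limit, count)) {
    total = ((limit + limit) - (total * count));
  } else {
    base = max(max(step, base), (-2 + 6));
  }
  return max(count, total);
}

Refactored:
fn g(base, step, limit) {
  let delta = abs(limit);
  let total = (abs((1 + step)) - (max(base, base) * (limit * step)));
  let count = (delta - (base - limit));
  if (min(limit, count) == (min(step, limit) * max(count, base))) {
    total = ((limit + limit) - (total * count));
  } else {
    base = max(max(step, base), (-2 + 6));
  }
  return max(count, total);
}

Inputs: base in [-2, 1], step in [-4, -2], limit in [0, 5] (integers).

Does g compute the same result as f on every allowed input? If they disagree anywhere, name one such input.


This is a faithful refactor — local variable names differ, statement counts differ, but the computed results match everywhere.
One worked example (base=-2, step=-3, limit=4) — f: total := -22 | count := 10 | ((min(step, limit) * max(count, base)) == min(limit, count)): false | base := 4 | result 10; g: delta := 4 | total := -22 | count := 10 | (min(limit, count) == (min(step, limit) * max(count, base))): false | base := 4 | result 10; agreement on 10.
Every one of the 72 inputs gives matching results.
verdict: equivalent


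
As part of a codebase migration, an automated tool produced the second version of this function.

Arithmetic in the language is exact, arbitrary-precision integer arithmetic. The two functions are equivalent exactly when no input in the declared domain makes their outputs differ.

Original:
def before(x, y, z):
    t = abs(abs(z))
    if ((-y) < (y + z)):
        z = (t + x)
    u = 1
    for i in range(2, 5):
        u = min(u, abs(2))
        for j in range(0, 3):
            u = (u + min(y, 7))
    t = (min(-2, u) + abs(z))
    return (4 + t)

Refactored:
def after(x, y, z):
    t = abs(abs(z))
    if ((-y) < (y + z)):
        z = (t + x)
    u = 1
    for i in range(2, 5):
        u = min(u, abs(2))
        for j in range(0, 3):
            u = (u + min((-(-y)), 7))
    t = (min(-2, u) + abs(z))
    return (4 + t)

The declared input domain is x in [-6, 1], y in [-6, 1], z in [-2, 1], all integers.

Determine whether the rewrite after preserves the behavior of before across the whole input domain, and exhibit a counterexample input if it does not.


Comparing the listings, the differences include: same computation, different form.
Spot check at x=0, y=-1, z=-2 — before: t = 2; ((-y) < (y + z)) -> false; u = 1; [i=2]; u = 1; [j=0]; u = 0; [j=1]; u = -1; [j=2]; u = -2; [i=3]; u = -2; [j=0]; u = -3; [j=1]; u = -4; [j=2]; u = -5; [i=4]; u = -5; [j=0]; u = -6; [j=1]; u = -7; [j=2]; u = -8; t = -6; return -2. after: t = 2; ((-y) < (y + z)) -> false; u = 1; [i=2]; u = 1; [j=0]; u = 0; [j=1]; u = -1; [j=2]; u = -2; [i=3]; u = -2; [j=0]; u = -3; [j=1]; u = -4; [j=2]; u = -5; [i=4]; u = -5; [j=0]; u = -6; [j=1]; u = -7; [j=2]; u = -8; t = -6; return -2. Both give -2.
Sweeping the whole domain (256 inputs) finds no disagreement.
verdict: equivalent


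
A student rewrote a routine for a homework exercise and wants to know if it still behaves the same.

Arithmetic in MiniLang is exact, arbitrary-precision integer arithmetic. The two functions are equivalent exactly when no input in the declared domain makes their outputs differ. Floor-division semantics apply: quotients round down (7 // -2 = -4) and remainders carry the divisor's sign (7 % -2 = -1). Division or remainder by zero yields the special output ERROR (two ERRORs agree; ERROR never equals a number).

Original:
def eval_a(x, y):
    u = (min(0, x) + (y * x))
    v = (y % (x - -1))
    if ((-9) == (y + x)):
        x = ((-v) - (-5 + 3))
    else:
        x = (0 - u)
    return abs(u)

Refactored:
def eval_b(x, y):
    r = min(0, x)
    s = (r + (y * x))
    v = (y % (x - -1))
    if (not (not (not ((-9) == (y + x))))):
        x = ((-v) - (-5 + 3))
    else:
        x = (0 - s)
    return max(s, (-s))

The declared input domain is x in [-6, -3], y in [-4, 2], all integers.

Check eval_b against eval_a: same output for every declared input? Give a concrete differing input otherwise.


One difference looks behavioral, but it never changes the outcome for any declared input; all 28 inputs agree.
verdict: equivalent


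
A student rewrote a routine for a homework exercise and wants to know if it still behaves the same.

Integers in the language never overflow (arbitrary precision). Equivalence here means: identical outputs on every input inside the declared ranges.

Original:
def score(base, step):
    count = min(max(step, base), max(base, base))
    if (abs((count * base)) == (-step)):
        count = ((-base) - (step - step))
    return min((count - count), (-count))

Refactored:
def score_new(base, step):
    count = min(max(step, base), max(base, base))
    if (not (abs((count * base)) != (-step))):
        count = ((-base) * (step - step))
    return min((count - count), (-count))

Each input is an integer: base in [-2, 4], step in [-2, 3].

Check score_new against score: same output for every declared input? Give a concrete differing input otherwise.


Consider the input base=-1, step=-1.
score: count becomes -1; next (abs((count * base)) == (-step)) evaluates to true; next count becomes 1; next final value -1
score_new: count becomes -1; next (not (abs((count * base)) != (-step))) evaluates to true; next count becomes 0; next final value 0
-1 against 0: the behavior changed.
verdict: not equivalent; witness: base=-1, step=-1


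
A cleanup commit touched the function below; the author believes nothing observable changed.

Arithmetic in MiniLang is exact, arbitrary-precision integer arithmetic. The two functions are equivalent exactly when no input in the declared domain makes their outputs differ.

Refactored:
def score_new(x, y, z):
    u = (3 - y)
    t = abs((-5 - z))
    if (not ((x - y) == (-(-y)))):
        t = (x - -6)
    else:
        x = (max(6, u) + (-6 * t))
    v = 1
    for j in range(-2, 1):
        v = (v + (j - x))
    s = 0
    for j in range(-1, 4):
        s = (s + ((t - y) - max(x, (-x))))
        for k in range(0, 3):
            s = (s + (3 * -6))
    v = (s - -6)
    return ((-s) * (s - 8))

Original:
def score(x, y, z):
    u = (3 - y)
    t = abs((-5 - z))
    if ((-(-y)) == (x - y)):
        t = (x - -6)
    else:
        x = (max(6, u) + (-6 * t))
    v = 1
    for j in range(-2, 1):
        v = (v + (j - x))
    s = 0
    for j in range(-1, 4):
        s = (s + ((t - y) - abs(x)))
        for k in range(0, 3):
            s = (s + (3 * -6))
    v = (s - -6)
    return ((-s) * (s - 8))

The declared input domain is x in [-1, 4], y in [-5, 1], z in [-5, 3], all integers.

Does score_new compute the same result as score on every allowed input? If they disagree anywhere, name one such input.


These are not equivalent — on x=-1, y=-5, z=-5 the outputs split (-83505 vs -52425).
score: u := 8 | t := 0 | ((-(-y)) == (x - y)): false | x := 8 | v := 1 | iter j=-2: | v := -9 | iter j=-1: | v := -18 | iter j=0: | v := -26 | s := 0 | iter j=-1: | s := -3 | iter k=0: | s := -21 | iter k=1: | s := -39 | iter k=2: | s := -57 | iter j=0: | s := -60 | iter k=0: | s := -78 | iter k=1: | s := -96 | iter k=2: | s := -114 | iter j=1: | s := -117 | iter k=0: | s := -135 | iter k=1: | s := -153 | iter k=2: | s := -171 | iter j=2: | s := -174 | iter k=0: | s := -192 | iter k=1: | s := -210 | iter k=2: | s := -228 | iter j=3: | s := -231 | iter k=0: | s := -249 | iter k=1: | s := -267 | iter k=2: | s := -285 | v := -279 | result -83505
score_new: u := 8 | t := 0 | (not ((x - y) == (-(-y)))): true | t := 5 | v := 1 | iter j=-2: | v := 0 | iter j=-1: | v := 0 | iter j=0: | v := 1 | s := 0 | iter j=-1: | s := 9 | iter k=0: | s := -9 | iter k=1: | s := -27 | iter k=2: | s := -45 | iter j=0: | s := -36 | iter k=0: | s := -54 | iter k=1: | s := -72 | iter k=2: | s := -90 | iter j=1: | s := -81 | iter k=0: | s := -99 | iter k=1: | s := -117 | iter k=2: | s := -135 | iter j=2: | s := -126 | iter k=0: | s := -144 | iter k=1: | s := -162 | iter k=2: | s := -180 | iter j=3: | s := -171 | iter k=0: | s := -189 | iter k=1: | s := -207 | iter k=2: | s := -225 | v := -219 | result -52425
verdict: not equivalent; witness: x=-1, y=-5, z=-5


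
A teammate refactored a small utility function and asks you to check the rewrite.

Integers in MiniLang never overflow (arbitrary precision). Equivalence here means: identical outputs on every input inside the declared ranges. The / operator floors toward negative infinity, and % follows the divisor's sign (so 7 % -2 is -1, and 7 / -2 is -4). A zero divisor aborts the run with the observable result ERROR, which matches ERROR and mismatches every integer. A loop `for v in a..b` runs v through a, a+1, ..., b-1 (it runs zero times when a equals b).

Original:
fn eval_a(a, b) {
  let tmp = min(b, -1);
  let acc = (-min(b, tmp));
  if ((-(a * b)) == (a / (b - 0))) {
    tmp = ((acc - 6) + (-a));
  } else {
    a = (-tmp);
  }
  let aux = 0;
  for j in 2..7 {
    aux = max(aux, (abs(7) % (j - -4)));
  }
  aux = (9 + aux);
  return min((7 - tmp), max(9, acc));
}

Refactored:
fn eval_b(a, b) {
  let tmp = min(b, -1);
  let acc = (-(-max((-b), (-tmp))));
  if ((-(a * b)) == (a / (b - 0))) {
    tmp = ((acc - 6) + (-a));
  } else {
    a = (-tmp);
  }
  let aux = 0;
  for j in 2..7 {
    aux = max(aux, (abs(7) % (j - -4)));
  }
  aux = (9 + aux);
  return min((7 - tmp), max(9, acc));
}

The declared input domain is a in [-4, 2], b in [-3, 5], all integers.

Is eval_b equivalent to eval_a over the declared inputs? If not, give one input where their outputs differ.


Comparing the listings, the differences include: min/max/abs usage differs.
Spot check at a=2, b=-1 — eval_a: tmp=-1, then acc=1, then ((-(a * b)) == (a / (b - 0))) is false, then a=1, then aux=0, then (j=2), then aux=1, then (j=3), then aux=1, then (j=4), then aux=7, then (j=5), then aux=7, then (j=6), then aux=7, then aux=16, then returns 8. eval_b: tmp=-1, then acc=1, then ((-(a * b)) == (a / (b - 0))) is false, then a=1, then aux=0, then (j=2), then aux=1, then (j=3), then aux=1, then (j=4), then aux=7, then (j=5), then aux=7, then (j=6), then aux=7, then aux=16, then returns 8. Both give 8.
Across all 63 domain points the two functions coincide.
verdict: equivalent


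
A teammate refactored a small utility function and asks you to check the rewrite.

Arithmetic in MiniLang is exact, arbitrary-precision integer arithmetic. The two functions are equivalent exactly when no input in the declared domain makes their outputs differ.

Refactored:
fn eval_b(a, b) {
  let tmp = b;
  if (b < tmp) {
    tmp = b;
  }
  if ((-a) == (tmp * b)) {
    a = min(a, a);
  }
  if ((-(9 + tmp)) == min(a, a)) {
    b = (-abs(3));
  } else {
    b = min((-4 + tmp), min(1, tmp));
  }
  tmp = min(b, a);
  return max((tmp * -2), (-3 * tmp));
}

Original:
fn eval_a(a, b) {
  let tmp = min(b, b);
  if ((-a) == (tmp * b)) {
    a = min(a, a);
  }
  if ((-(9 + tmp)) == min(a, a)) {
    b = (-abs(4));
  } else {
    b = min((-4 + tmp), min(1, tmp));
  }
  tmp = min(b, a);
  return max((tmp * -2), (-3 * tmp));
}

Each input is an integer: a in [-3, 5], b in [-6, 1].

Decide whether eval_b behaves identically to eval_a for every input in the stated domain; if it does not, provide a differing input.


These are not equivalent — on a=-3, b=-6 the outputs split (12 vs 9).
eval_a: tmp becomes -6; next ((-a) == (tmp * b)) evaluates to false; next ((-(9 + tmp)) == min(a, a)) evaluates to true; next b becomes -4; next tmp becomes -4; next final value 12
eval_b: tmp becomes -6; next (b < tmp) evaluates to false; next ((-a) == (tmp * b)) evaluates to false; next ((-(9 + tmp)) == min(a, a)) evaluates to true; next b becomes -3; next tmp becomes -3; next final value 9
verdict: not equivalent; witness: a=-3, b=-6


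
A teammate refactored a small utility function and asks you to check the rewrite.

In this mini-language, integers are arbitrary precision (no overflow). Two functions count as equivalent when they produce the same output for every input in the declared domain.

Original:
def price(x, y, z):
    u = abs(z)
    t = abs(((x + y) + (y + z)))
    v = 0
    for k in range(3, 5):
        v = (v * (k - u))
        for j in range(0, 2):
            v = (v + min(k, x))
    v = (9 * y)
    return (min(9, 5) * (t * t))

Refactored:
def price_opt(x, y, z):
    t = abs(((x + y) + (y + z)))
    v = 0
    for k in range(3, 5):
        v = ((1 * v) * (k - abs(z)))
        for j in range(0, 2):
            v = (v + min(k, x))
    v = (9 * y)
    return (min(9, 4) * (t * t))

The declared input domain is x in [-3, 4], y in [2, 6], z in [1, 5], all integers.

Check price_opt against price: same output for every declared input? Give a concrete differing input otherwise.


These are not equivalent — on x=-3, y=2, z=1 the outputs split (20 vs 16).
price: u := 1 | t := 2 | v := 0 | iter k=3: | v := 0 | iter j=0: | v := -3 | iter j=1: | v := -6 | iter k=4: | v := -18 | iter j=0: | v := -21 | iter j=1: | v := -24 | v := 18 | result 20
price_opt: t := 2 | v := 0 | iter k=3: | v := 0 | iter j=0: | v := -3 | iter j=1: | v := -6 | iter k=4: | v := -18 | iter j=0: | v := -21 | iter j=1: | v := -24 | v := 18 | result 16
verdict: not equivalent; witness: x=-3, y=2, z=1


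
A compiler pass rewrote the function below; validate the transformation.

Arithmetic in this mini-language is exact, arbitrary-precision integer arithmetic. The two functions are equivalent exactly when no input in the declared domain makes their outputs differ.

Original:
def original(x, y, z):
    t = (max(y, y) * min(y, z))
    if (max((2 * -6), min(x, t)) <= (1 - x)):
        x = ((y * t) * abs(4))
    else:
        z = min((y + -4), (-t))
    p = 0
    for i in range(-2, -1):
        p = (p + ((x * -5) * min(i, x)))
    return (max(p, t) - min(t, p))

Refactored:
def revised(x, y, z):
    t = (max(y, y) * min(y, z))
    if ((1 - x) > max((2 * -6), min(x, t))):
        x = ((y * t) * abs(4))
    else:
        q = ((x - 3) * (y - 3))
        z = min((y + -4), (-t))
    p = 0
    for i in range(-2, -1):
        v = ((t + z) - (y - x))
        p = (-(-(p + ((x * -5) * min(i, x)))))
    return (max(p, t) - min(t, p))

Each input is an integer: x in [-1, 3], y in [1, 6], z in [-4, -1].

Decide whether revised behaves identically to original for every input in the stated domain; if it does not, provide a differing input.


The rewrite breaks on x=2, y=1, z=-1, where the results are 79 and 21.
original: t = -1; (max((2 * -6), min(x, t)) <= (1 - x)) -> true; x = -4; p = 0; [i=-2]; p = -80; return 79
revised: t = -1; ((1 - x) > max((2 * -6), min(x, t))) -> false; q = 2; z = -3; p = 0; [i=-2]; v = -3; p = 20; return 21
verdict: not equivalent; witness: x=2, y=1, z=-1
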